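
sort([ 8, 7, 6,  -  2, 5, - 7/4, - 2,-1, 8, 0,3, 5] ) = [ - 2,  -  2,  -  7/4,-1, 0, 3, 5, 5, 6, 7, 8, 8]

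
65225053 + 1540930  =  66765983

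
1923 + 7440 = 9363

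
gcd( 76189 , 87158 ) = 1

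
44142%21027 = 2088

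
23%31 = 23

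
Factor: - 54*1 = -2^1 * 3^3  =  - 54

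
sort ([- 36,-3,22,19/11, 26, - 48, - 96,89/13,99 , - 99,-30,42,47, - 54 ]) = [ - 99,  -  96,- 54,  -  48,-36, - 30, - 3, 19/11, 89/13,22,26,42,47, 99]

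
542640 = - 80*( - 6783)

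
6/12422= 3/6211 =0.00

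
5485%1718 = 331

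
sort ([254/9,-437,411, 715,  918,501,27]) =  [ -437, 27,254/9,411, 501 , 715,918 ] 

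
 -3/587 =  - 3/587   =  - 0.01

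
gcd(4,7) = 1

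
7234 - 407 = 6827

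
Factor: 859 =859^1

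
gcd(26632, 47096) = 8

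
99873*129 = 12883617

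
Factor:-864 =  - 2^5*3^3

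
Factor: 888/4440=5^ (- 1 ) = 1/5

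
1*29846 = 29846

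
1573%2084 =1573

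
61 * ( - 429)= - 26169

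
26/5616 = 1/216 = 0.00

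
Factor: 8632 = 2^3*13^1 * 83^1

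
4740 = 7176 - 2436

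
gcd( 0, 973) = 973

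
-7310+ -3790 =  - 11100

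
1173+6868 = 8041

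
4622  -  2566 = 2056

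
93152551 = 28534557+64617994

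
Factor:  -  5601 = - 3^1*1867^1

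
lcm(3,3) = 3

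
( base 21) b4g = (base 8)11527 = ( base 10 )4951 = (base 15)1701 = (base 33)4I1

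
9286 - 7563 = 1723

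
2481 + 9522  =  12003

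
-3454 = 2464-5918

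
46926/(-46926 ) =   -  1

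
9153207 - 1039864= 8113343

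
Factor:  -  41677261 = - 41677261^1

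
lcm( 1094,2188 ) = 2188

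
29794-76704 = -46910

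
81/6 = 27/2= 13.50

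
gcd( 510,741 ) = 3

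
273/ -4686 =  - 1 + 1471/1562= - 0.06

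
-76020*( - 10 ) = 760200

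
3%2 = 1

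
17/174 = 17/174 = 0.10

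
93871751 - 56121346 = 37750405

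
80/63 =1 + 17/63 = 1.27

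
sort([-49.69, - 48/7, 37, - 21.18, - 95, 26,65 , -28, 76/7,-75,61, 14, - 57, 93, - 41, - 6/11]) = [ - 95,-75, - 57 , - 49.69 , - 41, -28, - 21.18,  -  48/7, - 6/11,76/7, 14, 26, 37,61, 65,93 ] 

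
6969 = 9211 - 2242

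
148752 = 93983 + 54769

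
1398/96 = 14 + 9/16 = 14.56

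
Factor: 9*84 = 756 = 2^2*3^3*7^1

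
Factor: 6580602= 2^1*3^4*7^2*829^1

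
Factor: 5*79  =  395 = 5^1*79^1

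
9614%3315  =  2984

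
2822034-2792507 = 29527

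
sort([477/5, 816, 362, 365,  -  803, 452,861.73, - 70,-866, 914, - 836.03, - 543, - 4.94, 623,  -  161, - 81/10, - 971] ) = [ - 971, - 866,-836.03,-803, - 543,-161,-70, - 81/10, - 4.94, 477/5  ,  362, 365, 452,  623, 816 , 861.73, 914] 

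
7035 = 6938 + 97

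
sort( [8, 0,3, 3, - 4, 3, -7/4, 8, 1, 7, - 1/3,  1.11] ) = [ - 4, - 7/4,-1/3, 0,1,1.11, 3,  3, 3,7, 8, 8 ] 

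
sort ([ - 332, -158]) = [-332, - 158]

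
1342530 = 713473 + 629057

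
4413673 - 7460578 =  - 3046905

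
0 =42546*0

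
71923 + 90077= 162000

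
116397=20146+96251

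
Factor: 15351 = 3^1*7^1*17^1*43^1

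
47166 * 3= 141498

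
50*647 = 32350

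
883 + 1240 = 2123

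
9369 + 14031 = 23400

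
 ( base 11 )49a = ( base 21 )175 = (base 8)1121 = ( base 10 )593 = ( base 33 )hw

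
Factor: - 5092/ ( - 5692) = 1273/1423 = 19^1*67^1*1423^( - 1) 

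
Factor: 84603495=3^1 * 5^1*31^1*181943^1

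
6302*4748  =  29921896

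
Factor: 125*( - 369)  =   - 46125 = - 3^2*5^3*41^1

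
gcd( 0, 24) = 24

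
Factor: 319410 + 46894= 2^5 * 11447^1 = 366304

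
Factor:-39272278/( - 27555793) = 2^1 * 19^1 * 60793^1*1620929^( - 1) =2310134/1620929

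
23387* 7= 163709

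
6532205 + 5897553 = 12429758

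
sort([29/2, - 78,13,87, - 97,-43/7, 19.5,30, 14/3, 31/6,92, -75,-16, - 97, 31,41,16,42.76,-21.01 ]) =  [-97, - 97,-78,-75,-21.01,-16,-43/7,14/3,  31/6, 13,29/2  ,  16, 19.5,30,31,41, 42.76,  87,92 ]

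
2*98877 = 197754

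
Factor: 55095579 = 3^3 *7^1 * 11^1*26501^1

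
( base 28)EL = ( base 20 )10d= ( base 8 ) 635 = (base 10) 413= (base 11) 346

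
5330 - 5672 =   -  342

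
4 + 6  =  10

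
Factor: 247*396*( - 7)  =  -2^2* 3^2*7^1*11^1*13^1* 19^1=-684684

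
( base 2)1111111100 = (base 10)1020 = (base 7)2655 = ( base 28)18c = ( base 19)2fd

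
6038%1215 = 1178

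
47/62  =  47/62 = 0.76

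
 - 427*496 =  - 211792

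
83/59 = 83/59 = 1.41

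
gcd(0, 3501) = 3501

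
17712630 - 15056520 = 2656110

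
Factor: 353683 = 11^2*37^1*79^1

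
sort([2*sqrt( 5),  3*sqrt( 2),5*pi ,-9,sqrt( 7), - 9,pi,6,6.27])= [ - 9,  -  9,sqrt( 7),pi,3*sqrt( 2), 2*sqrt( 5),  6, 6.27,  5*pi]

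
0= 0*684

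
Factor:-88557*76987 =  - 3^1*7^1*167^1*461^1 * 4217^1 = - 6817737759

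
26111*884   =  23082124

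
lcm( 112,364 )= 1456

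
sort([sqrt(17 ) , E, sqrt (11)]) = [E,sqrt(11), sqrt(17 )]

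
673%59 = 24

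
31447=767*41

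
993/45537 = 331/15179 = 0.02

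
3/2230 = 3/2230 = 0.00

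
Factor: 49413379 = 49413379^1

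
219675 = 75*2929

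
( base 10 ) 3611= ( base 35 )2X6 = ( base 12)210B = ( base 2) 111000011011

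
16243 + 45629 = 61872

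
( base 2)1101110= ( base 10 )110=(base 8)156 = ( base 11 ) a0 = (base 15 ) 75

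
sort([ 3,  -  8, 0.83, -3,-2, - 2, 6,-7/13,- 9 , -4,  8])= [ - 9 , - 8, - 4, - 3,-2, - 2, - 7/13,0.83,  3,6,8] 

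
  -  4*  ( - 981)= 3924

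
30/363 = 10/121  =  0.08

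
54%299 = 54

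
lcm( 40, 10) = 40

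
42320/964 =10580/241 = 43.90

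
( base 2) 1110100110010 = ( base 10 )7474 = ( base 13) 352c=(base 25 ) bno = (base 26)B1C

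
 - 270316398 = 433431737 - 703748135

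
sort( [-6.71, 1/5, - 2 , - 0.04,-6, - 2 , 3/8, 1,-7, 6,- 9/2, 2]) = [-7, - 6.71, - 6, -9/2,-2 , - 2, - 0.04,1/5,3/8 , 1, 2, 6]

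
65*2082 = 135330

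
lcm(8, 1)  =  8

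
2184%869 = 446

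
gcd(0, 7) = 7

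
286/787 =286/787= 0.36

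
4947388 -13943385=- 8995997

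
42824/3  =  14274+2/3 = 14274.67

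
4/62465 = 4/62465=0.00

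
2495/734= 3 + 293/734 = 3.40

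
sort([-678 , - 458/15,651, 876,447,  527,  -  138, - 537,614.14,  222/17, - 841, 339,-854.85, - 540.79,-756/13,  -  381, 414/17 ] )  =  [-854.85, - 841, - 678 , - 540.79, - 537, - 381, - 138, - 756/13, - 458/15, 222/17,414/17,339,447, 527,614.14, 651,876] 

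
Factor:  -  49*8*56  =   - 21952 = -2^6 * 7^3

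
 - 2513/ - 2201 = 2513/2201=1.14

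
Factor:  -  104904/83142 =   -  2^2*47^1*149^( - 1 ) = -188/149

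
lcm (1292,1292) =1292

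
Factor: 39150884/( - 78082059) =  - 2^2*3^( - 1 )*11^ ( - 1 )*37^1*113^1 * 2341^1*2366123^( - 1 )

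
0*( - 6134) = 0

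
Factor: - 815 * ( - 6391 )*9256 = 2^3 *5^1*7^1 *11^1*13^1* 83^1 * 89^1*163^1 = 48211403240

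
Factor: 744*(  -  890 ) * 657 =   -  435039120=- 2^4* 3^3*5^1*31^1 * 73^1*89^1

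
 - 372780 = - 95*3924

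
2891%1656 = 1235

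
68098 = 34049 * 2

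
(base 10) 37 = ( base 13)2b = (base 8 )45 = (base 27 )1a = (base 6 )101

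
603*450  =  271350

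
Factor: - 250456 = - 2^3 *31307^1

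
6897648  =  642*10744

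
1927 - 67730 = - 65803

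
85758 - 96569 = -10811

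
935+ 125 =1060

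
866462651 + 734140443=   1600603094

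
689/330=2  +  29/330 = 2.09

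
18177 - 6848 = 11329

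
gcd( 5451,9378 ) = 3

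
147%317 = 147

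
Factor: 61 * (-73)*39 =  - 3^1*13^1*61^1 * 73^1=- 173667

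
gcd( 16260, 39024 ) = 3252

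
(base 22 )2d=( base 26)25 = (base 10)57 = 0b111001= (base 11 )52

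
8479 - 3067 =5412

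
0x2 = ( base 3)2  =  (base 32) 2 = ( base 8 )2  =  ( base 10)2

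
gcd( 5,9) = 1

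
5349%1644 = 417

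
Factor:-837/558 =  - 2^ ( - 1 )*3^1 =-3/2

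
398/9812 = 199/4906 = 0.04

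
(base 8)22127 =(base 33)8HU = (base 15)2B53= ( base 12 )5473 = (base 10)9303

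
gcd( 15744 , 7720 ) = 8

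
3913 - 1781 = 2132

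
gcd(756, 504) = 252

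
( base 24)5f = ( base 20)6F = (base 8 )207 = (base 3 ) 12000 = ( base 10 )135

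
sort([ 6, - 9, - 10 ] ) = [  -  10 , - 9,6] 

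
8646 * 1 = 8646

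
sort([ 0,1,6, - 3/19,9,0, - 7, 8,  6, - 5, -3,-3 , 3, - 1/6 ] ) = [  -  7, - 5, - 3, - 3,  -  1/6, - 3/19,0,0,1, 3,6,6,8,9]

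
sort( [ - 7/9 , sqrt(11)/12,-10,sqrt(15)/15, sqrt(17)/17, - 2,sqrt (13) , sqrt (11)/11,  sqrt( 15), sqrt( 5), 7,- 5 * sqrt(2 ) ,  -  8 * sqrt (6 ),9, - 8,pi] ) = [ - 8*sqrt(6), - 10, - 8,  -  5*sqrt( 2), - 2, - 7/9, sqrt( 17)/17,sqrt(15) /15 , sqrt(11)/12,  sqrt(11) /11,sqrt(5),pi,  sqrt(13),sqrt( 15), 7, 9 ]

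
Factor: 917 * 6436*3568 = 21057665216= 2^6*7^1 * 131^1*223^1*1609^1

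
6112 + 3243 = 9355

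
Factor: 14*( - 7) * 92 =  - 9016 = -2^3*7^2 * 23^1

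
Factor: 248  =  2^3*31^1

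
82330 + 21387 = 103717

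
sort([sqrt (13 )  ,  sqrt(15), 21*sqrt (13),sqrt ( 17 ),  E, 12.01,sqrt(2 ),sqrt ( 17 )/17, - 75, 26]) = [  -  75, sqrt(  17 ) /17,sqrt(2),E, sqrt ( 13), sqrt(15),sqrt(17 ),  12.01, 26, 21* sqrt ( 13) ] 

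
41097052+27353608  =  68450660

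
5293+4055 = 9348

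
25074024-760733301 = -735659277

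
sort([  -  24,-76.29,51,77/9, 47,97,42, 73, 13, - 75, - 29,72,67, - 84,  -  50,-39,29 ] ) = [ - 84, - 76.29,- 75,-50, - 39, -29,-24,  77/9,13,29,42,47, 51, 67,  72,73,97 ]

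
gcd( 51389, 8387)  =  1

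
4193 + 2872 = 7065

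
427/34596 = 427/34596=   0.01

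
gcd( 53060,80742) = 2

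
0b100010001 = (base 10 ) 273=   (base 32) 8h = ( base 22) C9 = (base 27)A3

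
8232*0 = 0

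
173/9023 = 173/9023 = 0.02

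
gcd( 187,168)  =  1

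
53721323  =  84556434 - 30835111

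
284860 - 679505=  - 394645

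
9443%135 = 128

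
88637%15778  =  9747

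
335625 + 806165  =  1141790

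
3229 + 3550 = 6779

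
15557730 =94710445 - 79152715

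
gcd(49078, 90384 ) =2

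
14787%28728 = 14787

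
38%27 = 11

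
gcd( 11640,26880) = 120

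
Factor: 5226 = 2^1*3^1*13^1*67^1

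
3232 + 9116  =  12348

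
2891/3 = 2891/3=963.67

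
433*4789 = 2073637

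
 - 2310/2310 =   -  1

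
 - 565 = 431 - 996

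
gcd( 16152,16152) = 16152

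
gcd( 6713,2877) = 959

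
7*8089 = 56623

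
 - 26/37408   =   - 13/18704 = - 0.00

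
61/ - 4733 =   -  61/4733  =  - 0.01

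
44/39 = 44/39 = 1.13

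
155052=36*4307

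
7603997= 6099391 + 1504606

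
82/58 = 41/29 = 1.41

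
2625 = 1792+833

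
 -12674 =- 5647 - 7027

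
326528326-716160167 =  - 389631841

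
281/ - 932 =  -281/932  =  - 0.30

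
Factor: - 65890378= - 2^1*29^1*1136041^1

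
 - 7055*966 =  - 6815130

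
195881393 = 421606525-225725132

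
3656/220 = 914/55 = 16.62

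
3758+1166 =4924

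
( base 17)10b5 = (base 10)5105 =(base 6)35345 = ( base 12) 2b55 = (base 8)11761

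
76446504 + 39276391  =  115722895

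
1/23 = 1/23 = 0.04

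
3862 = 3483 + 379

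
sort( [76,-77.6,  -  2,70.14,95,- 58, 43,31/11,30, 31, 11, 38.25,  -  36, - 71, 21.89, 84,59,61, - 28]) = [ - 77.6, - 71, -58, - 36 , - 28, - 2,  31/11, 11 , 21.89, 30,31 , 38.25,  43,59,61 , 70.14,76, 84, 95] 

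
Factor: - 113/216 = - 2^ ( - 3)*3^( - 3) *113^1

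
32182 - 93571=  - 61389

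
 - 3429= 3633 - 7062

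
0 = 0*15499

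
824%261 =41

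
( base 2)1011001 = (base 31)2R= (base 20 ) 49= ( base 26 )3B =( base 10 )89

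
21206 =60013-38807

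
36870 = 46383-9513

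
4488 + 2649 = 7137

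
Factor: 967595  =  5^1*431^1 * 449^1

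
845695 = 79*10705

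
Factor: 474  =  2^1*3^1*79^1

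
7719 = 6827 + 892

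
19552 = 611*32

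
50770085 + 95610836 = 146380921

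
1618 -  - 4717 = 6335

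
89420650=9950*8987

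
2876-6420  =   - 3544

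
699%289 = 121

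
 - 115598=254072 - 369670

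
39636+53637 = 93273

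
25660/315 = 81 + 29/63  =  81.46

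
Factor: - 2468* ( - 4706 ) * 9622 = 2^4*13^1*17^1*181^1 * 283^1 * 617^1 = 111753833776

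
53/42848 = 53/42848=0.00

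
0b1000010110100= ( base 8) 10264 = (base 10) 4276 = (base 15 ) 1401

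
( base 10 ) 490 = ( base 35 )E0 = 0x1ea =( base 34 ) ee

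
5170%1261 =126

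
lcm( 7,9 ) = 63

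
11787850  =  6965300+4822550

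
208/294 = 104/147= 0.71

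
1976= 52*38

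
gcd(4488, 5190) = 6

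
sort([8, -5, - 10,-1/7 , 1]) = [ - 10 ,-5,-1/7, 1,8 ] 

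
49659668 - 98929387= - 49269719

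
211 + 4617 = 4828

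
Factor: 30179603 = 193^1*156371^1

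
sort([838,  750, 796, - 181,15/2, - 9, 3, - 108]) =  [ - 181 ,-108, - 9,  3, 15/2,750, 796, 838]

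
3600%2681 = 919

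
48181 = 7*6883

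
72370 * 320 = 23158400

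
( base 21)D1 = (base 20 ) DE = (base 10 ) 274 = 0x112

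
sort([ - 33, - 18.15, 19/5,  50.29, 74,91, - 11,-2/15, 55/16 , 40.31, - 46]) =[ - 46,  -  33, - 18.15, - 11 ,-2/15,55/16, 19/5, 40.31 , 50.29 , 74, 91 ] 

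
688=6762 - 6074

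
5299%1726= 121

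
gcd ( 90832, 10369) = 1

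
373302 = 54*6913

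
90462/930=15077/155 =97.27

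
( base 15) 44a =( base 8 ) 1712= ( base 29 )14D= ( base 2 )1111001010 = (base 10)970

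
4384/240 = 18+4/15 = 18.27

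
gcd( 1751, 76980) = 1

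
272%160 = 112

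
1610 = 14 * 115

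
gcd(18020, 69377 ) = 901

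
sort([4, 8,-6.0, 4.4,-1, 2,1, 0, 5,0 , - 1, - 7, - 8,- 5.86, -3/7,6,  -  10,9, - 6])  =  [  -  10, - 8 , - 7,  -  6.0 , - 6, - 5.86, - 1 ,-1, - 3/7, 0, 0, 1, 2,4, 4.4 , 5 , 6,8,9]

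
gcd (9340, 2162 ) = 2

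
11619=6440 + 5179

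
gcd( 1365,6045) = 195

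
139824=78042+61782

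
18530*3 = 55590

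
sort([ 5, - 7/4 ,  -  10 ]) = [ - 10 , - 7/4,  5]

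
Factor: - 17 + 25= 2^3 =8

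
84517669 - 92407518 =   -  7889849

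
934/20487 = 934/20487 = 0.05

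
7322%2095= 1037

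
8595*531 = 4563945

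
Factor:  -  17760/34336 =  - 3^1 * 5^1*29^ ( - 1) = - 15/29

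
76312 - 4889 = 71423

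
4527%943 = 755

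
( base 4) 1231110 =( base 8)15524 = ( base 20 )H9G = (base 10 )6996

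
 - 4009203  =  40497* ( - 99 )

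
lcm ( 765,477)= 40545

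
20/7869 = 20/7869 = 0.00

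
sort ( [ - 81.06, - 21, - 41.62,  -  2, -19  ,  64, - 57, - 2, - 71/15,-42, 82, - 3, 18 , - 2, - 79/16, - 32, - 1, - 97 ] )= [ - 97, - 81.06 , -57, - 42, - 41.62, - 32,- 21, - 19, - 79/16,-71/15,- 3, - 2, - 2, - 2,-1, 18,64, 82 ]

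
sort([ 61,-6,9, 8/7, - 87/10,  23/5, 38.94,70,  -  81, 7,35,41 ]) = [- 81, - 87/10, -6,8/7,23/5 , 7, 9, 35, 38.94,41,61,70] 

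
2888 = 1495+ 1393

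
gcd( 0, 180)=180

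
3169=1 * 3169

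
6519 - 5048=1471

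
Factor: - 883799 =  - 7^1*126257^1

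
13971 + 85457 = 99428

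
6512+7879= 14391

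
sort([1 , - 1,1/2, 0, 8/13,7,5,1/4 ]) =[ - 1,0,1/4,1/2, 8/13, 1, 5, 7] 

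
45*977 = 43965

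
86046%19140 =9486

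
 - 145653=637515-783168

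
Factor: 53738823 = 3^1*41^1*89^1*4909^1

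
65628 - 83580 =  - 17952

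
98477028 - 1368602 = 97108426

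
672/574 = 48/41 = 1.17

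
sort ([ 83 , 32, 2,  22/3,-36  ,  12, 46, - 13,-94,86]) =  [ - 94,- 36,-13, 2, 22/3,12, 32,46, 83,86] 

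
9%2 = 1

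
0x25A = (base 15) 2A2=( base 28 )le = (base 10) 602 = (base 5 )4402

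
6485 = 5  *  1297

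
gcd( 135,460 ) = 5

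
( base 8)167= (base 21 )5E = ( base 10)119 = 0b1110111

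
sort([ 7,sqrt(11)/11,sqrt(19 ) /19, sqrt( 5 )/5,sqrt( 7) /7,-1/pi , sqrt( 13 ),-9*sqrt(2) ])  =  [ - 9* sqrt(2 ) ,-1/pi,  sqrt(19)/19, sqrt( 11)/11, sqrt( 7 ) /7, sqrt( 5) /5, sqrt( 13 ), 7 ] 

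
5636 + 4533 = 10169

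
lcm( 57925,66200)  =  463400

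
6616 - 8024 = -1408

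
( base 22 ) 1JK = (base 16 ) 39A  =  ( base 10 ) 922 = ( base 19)2AA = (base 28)14Q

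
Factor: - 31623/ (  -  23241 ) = 61^( - 1)*83^1 = 83/61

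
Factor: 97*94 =9118  =  2^1*47^1 * 97^1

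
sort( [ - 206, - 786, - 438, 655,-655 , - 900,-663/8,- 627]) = [ - 900 , - 786,- 655,-627, - 438, - 206, - 663/8,655] 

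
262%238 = 24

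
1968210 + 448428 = 2416638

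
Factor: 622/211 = 2^1 *211^(- 1) *311^1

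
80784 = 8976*9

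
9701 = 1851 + 7850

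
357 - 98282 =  - 97925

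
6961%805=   521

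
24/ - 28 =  - 6/7= - 0.86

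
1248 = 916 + 332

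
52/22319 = 52/22319 = 0.00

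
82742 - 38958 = 43784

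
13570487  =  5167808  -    -  8402679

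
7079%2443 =2193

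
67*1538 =103046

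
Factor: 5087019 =3^1*7^1*37^1*6547^1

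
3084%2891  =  193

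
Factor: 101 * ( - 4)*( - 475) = 191900 = 2^2 * 5^2*19^1*101^1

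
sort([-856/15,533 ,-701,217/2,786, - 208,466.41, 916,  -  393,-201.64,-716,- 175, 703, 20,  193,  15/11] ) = [-716, - 701, -393, - 208,-201.64,-175,-856/15,15/11,20,  217/2, 193 , 466.41, 533,703, 786,916]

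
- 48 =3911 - 3959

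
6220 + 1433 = 7653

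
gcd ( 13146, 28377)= 3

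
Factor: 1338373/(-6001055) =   -  5^(  -  1) * 19^( - 1)*181^( - 1)*211^1*349^(-1 )*6343^1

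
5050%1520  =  490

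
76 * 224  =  17024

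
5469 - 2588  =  2881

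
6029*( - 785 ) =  - 4732765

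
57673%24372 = 8929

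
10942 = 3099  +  7843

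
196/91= 2 + 2/13 = 2.15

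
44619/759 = 14873/253 =58.79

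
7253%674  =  513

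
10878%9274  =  1604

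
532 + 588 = 1120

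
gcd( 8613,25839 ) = 8613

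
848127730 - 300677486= 547450244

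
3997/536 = 7+245/536 = 7.46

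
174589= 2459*71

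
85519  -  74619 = 10900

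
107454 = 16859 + 90595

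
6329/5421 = 6329/5421 = 1.17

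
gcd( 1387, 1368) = 19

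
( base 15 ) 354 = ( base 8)1362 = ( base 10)754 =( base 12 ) 52a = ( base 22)1c6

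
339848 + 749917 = 1089765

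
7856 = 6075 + 1781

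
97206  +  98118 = 195324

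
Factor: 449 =449^1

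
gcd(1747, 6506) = 1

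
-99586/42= - 49793/21 = -2371.10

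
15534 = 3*5178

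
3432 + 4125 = 7557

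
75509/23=3283= 3283.00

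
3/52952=3/52952 = 0.00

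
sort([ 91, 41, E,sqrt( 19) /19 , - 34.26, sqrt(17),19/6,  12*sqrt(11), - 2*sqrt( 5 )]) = [-34.26,  -  2*sqrt(5), sqrt( 19)/19, E, 19/6, sqrt(17), 12*sqrt(11), 41, 91]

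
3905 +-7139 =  - 3234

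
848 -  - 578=1426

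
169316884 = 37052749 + 132264135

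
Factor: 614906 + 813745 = 1428651 = 3^3 *7^1*7559^1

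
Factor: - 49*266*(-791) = 10309894 = 2^1*7^4*19^1*113^1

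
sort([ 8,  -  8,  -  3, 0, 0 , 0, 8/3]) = [ - 8  ,-3,0,0, 0,8/3, 8]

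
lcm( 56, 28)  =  56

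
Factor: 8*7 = 2^3 * 7^1 = 56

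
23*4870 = 112010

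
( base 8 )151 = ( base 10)105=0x69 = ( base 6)253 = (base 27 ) 3O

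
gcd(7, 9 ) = 1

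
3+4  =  7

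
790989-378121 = 412868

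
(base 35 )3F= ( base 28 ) 48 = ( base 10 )120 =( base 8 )170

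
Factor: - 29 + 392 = 363  =  3^1*11^2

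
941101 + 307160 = 1248261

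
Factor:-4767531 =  - 3^1*17^1 * 93481^1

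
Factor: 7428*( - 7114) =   -  52842792 = -2^3*3^1 *619^1*3557^1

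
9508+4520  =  14028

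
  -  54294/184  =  -296 + 85/92 = - 295.08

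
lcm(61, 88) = 5368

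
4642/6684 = 2321/3342 = 0.69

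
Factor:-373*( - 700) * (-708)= -184858800 = - 2^4*3^1*5^2*7^1  *  59^1 * 373^1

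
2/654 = 1/327= 0.00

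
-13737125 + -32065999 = -45803124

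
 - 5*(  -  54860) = 274300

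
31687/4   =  7921 + 3/4 =7921.75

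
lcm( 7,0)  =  0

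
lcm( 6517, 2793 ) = 19551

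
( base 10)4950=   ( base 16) 1356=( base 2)1001101010110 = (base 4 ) 1031112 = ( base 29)5PK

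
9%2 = 1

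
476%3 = 2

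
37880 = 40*947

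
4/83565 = 4/83565 = 0.00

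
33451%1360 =811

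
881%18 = 17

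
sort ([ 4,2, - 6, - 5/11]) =[-6, -5/11,  2, 4 ] 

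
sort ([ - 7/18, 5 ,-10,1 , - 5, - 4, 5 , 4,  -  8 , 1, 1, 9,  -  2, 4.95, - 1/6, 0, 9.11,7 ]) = [ - 10, - 8 ,- 5 , - 4, - 2 , -7/18, -1/6, 0,1, 1 , 1,  4,  4.95, 5, 5, 7, 9,9.11]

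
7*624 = 4368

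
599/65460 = 599/65460 = 0.01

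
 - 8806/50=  - 4403/25 = -176.12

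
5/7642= 5/7642 = 0.00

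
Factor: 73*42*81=2^1*3^5 * 7^1 * 73^1 = 248346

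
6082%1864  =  490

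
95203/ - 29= - 95203/29= -  3282.86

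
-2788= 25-2813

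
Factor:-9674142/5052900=-1612357/842150 = - 2^(-1)* 5^ ( - 2)*991^1 *1627^1*16843^(-1 ) 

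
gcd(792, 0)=792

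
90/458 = 45/229 = 0.20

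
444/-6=-74/1 = -74.00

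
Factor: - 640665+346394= - 294271 = - 103^1*2857^1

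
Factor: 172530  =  2^1  *  3^5*5^1* 71^1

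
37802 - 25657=12145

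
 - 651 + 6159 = 5508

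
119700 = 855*140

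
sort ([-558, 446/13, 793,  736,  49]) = [ - 558,446/13,  49,736 , 793 ]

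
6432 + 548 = 6980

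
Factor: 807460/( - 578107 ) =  - 2^2 * 5^1*47^1*673^(-1) = - 940/673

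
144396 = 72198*2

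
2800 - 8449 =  - 5649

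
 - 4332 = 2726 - 7058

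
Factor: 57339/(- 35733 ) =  - 3^1*23^1*43^( - 1) = - 69/43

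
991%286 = 133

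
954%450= 54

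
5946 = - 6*( - 991 ) 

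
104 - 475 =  - 371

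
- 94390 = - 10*9439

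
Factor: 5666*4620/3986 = 13088460/1993 = 2^2*3^1*5^1*7^1*11^1*1993^( - 1)*2833^1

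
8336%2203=1727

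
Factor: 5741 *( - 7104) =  - 40784064 = - 2^6*3^1*37^1 *5741^1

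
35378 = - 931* (-38 )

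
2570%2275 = 295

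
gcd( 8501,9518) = 1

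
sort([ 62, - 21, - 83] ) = [ - 83,-21,62] 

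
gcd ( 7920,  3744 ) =144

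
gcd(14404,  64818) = 7202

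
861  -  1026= - 165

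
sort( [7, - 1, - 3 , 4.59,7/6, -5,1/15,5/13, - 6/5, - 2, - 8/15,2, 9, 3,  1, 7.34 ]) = [ - 5, - 3, - 2,- 6/5, - 1,  -  8/15, 1/15, 5/13,1 , 7/6,2,3, 4.59,  7,  7.34, 9]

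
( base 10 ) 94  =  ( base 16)5e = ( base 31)31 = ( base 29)37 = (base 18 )54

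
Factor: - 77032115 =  - 5^1 * 1601^1* 9623^1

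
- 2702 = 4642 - 7344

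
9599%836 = 403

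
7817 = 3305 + 4512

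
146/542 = 73/271 =0.27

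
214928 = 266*808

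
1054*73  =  76942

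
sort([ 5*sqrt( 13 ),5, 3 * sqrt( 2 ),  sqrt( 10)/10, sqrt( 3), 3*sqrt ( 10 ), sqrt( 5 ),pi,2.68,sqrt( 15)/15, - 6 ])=[ - 6,sqrt( 15) /15, sqrt( 10)/10,sqrt( 3 ) , sqrt( 5),2.68,pi , 3*  sqrt( 2 ), 5,3*sqrt( 10),  5*sqrt( 13) ]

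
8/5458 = 4/2729 = 0.00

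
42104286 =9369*4494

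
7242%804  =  6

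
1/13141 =1/13141 = 0.00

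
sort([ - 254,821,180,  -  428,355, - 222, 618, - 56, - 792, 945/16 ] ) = [ - 792, - 428, - 254, - 222 , - 56 , 945/16,  180,355,618, 821]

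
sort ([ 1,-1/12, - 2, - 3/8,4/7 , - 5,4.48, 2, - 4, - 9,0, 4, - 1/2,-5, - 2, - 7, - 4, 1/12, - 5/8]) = [-9, - 7, -5, - 5, - 4, - 4, - 2,-2, - 5/8, - 1/2, - 3/8, - 1/12,0 , 1/12, 4/7, 1, 2, 4, 4.48] 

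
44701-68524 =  - 23823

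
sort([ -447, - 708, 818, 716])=[  -  708, - 447 , 716,818 ]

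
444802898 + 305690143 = 750493041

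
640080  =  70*9144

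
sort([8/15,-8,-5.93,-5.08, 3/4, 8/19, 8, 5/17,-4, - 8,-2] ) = [-8, - 8, - 5.93, - 5.08,- 4,-2 , 5/17,8/19,  8/15, 3/4, 8] 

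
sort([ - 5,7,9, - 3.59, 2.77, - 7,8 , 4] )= [ - 7 , - 5, - 3.59,2.77, 4, 7, 8 , 9]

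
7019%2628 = 1763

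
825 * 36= 29700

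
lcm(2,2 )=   2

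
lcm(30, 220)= 660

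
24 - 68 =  - 44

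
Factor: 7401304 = 2^3*925163^1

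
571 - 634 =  - 63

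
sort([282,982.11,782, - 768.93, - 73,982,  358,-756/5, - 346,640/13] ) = [ - 768.93, - 346, - 756/5, - 73,640/13, 282,358 , 782, 982, 982.11 ] 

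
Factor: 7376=2^4*461^1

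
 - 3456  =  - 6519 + 3063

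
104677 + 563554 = 668231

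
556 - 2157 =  - 1601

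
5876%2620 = 636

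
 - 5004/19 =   -  5004/19 = -263.37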